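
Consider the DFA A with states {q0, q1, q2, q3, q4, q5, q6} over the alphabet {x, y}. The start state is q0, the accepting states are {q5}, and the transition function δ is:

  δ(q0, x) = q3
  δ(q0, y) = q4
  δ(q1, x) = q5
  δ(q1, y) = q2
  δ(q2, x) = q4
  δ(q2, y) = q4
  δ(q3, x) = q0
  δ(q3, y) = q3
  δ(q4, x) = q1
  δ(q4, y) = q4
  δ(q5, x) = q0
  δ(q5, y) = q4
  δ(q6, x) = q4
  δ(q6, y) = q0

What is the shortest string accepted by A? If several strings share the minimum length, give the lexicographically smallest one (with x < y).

yxx

A breadth-first search from q0 reaches an accepting state first via the path q0 → q4 → q1 → q5 on input yxx.
No string of length < 3 is accepted (BFS exhausts all shorter strings without reaching an accepting state), and yxx is the lexicographically least accepting string of length 3.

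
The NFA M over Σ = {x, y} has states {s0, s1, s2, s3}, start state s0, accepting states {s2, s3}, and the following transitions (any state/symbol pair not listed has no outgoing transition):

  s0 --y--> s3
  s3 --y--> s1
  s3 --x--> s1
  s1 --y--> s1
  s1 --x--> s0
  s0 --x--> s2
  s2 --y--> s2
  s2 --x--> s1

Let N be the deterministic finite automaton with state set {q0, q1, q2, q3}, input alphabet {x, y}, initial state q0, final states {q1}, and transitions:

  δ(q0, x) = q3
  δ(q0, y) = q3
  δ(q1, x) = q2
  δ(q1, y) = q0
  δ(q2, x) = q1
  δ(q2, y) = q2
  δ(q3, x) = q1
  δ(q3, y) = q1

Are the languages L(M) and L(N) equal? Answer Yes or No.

The string x is accepted by M but rejected by N.
So L(M) ≠ L(N).

No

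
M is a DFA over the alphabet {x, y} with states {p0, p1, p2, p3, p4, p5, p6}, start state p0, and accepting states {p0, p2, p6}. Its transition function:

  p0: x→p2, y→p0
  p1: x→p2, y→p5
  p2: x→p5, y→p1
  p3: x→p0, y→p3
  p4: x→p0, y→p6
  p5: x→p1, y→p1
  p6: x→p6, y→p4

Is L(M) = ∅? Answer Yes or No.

The empty string ε is accepted: the run p0 ends in the accepting state p0.
Since at least one string is accepted, L(M) is not empty.

No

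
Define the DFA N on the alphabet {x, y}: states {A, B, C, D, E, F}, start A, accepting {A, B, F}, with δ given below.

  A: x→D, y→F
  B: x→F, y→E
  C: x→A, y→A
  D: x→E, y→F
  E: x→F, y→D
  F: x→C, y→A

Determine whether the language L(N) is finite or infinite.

infinite

State D is reachable from the start and can reach an accepting state, and it lies on the cycle D → E → D.
Traversing that cycle any number of times yields accepted strings of unbounded length, so the language is infinite.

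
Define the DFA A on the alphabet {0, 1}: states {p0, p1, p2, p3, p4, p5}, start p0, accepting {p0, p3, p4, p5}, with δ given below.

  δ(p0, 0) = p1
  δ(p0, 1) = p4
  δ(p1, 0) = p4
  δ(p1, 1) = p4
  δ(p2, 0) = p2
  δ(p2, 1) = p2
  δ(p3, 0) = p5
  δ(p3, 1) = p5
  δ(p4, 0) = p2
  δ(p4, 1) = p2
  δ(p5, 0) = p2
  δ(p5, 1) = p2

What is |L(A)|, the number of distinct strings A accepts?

The useful subgraph on states {p0, p1, p4} is acyclic, so L(A) is finite; the longest accepting path visits 3 useful states, giving maximum string length 2.
Counting accepting paths from p0 by length: 1 of length 0, 1 of length 1, 2 of length 2. Total 4.

4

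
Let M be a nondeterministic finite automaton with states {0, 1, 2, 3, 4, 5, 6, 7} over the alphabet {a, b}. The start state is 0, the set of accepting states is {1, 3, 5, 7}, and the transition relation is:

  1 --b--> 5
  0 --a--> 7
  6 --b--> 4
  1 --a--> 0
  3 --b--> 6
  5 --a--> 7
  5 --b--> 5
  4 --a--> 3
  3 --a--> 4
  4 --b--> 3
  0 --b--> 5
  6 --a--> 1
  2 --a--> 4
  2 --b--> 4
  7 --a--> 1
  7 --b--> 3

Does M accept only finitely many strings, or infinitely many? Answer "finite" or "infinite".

State 5 is reachable from the start and can reach an accepting state, and it lies on the cycle 5 → 5.
Traversing that cycle any number of times yields accepted strings of unbounded length, so the language is infinite.

infinite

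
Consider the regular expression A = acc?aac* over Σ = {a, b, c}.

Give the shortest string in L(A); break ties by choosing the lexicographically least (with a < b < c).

acaa

By inspection of the expression, no string of length less than 4 matches, and acaa is the lexicographically first match of length 4.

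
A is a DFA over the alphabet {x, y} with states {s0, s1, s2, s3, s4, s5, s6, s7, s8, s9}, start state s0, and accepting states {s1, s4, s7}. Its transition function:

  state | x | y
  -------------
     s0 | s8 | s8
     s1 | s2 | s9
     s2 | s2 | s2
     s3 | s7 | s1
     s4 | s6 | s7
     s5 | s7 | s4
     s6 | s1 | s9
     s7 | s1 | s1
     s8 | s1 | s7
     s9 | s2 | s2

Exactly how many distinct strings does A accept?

8

The useful subgraph on states {s0, s1, s7, s8} is acyclic, so L(A) is finite; the longest accepting path visits 4 useful states, giving maximum string length 3.
Counting accepting paths from s0 by length: 4 of length 2, 4 of length 3. Total 8.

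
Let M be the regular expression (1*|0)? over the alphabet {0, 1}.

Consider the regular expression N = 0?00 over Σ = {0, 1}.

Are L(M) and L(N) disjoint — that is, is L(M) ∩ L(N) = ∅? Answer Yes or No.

Yes

Converting the expression M to a DFA (subset construction, then merging equivalent states) gives the minimal DFA with states {m0, m1, m2, m3}, start state m0, accepting states {m0, m1, m2} and transitions m0: 0→m1, 1→m2; m1: 0→m3, 1→m3; m2: 0→m3, 1→m2; m3: 0→m3, 1→m3.
Converting the expression N to a DFA (subset construction, then merging equivalent states) gives the minimal DFA with states {n0, n1, n2, n3, n4}, start state n0, accepting states {n3, n4} and transitions n0: 0→n1, 1→n2; n1: 0→n3, 1→n2; n2: 0→n2, 1→n2; n3: 0→n4, 1→n2; n4: 0→n2, 1→n2.
Exploring the product automaton M × N from the start pair (m0, n0), following both machines on each input symbol, reaches 6 state pairs: (m0, n0), (m1, n1), (m2, n2), (m3, n3), (m3, n2), (m3, n4).
M accepts in {m0, m1, m2} and N accepts in {n3, n4}; no reachable pair has both components accepting, so no string drives both machines to acceptance simultaneously and L(M) ∩ L(N) = ∅.
So no string is accepted by both, and the intersection is empty.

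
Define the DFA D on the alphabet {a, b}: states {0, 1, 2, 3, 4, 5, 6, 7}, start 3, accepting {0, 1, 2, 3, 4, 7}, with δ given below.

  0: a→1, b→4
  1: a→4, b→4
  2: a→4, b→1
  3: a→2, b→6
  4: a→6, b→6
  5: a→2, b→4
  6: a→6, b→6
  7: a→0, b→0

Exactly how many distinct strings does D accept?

The useful subgraph on states {1, 2, 3, 4} is acyclic, so L(D) is finite; the longest accepting path visits 4 useful states, giving maximum string length 3.
Counting accepting paths from 3 by length: 1 of length 0, 1 of length 1, 2 of length 2, 2 of length 3. Total 6.

6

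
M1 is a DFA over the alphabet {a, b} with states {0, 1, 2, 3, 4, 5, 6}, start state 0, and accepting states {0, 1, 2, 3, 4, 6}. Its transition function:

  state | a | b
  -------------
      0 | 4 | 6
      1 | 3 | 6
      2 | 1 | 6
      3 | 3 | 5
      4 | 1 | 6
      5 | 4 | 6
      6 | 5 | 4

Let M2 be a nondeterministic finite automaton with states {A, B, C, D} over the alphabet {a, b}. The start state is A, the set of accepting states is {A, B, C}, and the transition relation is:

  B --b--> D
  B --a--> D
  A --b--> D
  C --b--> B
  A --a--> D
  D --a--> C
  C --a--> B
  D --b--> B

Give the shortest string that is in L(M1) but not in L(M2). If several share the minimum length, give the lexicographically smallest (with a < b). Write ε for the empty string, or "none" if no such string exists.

The string a is accepted by M1 but not by M2.
No shorter string lies in the difference, and a is the lexicographically first length-1 string in L(M1) \ L(M2).

a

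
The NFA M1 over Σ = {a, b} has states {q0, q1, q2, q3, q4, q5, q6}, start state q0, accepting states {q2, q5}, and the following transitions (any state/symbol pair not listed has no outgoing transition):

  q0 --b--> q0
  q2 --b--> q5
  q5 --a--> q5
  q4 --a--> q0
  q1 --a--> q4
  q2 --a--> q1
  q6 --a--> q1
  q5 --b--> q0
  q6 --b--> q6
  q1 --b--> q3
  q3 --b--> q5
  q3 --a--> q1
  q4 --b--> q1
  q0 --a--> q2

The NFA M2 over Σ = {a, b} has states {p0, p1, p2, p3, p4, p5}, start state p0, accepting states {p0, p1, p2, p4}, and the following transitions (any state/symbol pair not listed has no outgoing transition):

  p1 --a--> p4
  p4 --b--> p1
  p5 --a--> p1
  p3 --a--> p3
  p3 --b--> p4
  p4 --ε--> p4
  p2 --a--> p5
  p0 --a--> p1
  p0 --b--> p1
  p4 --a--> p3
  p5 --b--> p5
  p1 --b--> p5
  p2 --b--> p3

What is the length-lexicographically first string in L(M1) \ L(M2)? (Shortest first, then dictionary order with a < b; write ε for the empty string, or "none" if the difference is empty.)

The string ab is accepted by M1 but not by M2.
No shorter string lies in the difference, and ab is the lexicographically first length-2 string in L(M1) \ L(M2).

ab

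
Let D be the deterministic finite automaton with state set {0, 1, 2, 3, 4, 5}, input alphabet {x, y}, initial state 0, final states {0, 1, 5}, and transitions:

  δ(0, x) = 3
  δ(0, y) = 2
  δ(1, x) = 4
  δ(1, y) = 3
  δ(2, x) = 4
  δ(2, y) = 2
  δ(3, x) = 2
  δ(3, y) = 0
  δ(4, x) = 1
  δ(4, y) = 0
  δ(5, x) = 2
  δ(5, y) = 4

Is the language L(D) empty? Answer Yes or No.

The empty string ε is accepted: the run 0 ends in the accepting state 0.
Since at least one string is accepted, L(D) is not empty.

No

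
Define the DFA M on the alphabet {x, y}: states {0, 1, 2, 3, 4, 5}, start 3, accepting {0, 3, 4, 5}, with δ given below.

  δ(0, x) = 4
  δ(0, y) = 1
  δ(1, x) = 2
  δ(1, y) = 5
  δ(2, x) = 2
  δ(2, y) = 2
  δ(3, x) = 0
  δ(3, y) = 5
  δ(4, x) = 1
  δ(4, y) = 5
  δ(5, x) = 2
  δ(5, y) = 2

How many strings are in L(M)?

7

The useful subgraph on states {0, 1, 3, 4, 5} is acyclic, so L(M) is finite; the longest accepting path visits 5 useful states, giving maximum string length 4.
Counting accepting paths from 3 by length: 1 of length 0, 2 of length 1, 1 of length 2, 2 of length 3, 1 of length 4. Total 7.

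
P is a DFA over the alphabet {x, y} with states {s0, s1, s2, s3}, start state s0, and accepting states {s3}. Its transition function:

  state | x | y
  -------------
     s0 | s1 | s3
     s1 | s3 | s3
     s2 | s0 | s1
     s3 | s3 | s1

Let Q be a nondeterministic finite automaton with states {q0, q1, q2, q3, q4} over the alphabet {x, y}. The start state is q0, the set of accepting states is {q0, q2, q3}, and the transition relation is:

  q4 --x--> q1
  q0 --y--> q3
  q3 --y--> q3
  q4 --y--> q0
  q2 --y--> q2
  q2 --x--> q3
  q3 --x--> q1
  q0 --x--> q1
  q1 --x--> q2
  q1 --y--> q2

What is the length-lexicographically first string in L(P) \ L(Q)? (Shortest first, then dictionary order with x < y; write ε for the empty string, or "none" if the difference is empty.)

The string yx is accepted by P but not by Q.
No shorter string lies in the difference, and yx is the lexicographically first length-2 string in L(P) \ L(Q).

yx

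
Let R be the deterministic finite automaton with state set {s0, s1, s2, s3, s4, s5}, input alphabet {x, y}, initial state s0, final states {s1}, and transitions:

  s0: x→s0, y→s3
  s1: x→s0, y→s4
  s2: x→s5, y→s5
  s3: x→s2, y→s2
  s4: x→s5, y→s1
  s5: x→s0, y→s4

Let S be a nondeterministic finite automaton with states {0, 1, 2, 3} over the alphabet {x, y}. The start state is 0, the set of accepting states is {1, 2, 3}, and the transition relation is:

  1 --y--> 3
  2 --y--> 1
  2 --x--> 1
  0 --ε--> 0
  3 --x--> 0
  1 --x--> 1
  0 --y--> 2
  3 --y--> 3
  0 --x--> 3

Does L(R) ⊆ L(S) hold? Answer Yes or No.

Exploring the product automaton R × S from the start pair (s0, 0), following both machines on each input symbol, reaches 17 state pairs: (s0, 0), (s0, 3), (s3, 2), (s3, 3), (s2, 1), (s2, 0), (s2, 3), (s5, 1), (s5, 3), (s5, 2), (s5, 0), (s0, 1), (s4, 3), (s4, 1), (s4, 2), (s1, 3), (s1, 1).
R accepts in {s1} and S accepts in {1, 2, 3}. The reachable pairs whose R-component is accepting are (s1, 3), (s1, 1); in each of them the S-component is accepting too, so the product for L(R) \ L(S) (R-component accepting, S-component rejecting) has no reachable accepting pair and the difference is empty.
Hence every string in L(R) is also in L(S).

Yes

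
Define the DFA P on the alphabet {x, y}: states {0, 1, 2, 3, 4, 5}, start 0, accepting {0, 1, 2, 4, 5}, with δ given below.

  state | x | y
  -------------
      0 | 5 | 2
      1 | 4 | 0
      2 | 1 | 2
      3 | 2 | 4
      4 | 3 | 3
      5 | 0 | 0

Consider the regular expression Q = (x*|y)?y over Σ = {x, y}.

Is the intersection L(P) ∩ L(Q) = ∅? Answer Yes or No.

The string y is accepted by both P and Q.
Hence L(P) ∩ L(Q) ≠ ∅.

No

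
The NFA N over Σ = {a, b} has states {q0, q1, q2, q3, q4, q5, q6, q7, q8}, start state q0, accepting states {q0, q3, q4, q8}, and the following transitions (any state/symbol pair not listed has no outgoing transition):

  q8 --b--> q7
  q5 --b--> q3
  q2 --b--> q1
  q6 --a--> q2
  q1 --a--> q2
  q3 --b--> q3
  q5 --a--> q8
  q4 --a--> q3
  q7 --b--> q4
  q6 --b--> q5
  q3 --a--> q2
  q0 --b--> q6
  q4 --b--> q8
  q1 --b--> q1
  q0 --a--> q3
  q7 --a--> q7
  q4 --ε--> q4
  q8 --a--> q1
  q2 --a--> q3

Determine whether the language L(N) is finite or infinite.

infinite

State q1 is reachable from the start and can reach an accepting state, and it lies on the cycle q1 → q1.
Traversing that cycle any number of times yields accepted strings of unbounded length, so the language is infinite.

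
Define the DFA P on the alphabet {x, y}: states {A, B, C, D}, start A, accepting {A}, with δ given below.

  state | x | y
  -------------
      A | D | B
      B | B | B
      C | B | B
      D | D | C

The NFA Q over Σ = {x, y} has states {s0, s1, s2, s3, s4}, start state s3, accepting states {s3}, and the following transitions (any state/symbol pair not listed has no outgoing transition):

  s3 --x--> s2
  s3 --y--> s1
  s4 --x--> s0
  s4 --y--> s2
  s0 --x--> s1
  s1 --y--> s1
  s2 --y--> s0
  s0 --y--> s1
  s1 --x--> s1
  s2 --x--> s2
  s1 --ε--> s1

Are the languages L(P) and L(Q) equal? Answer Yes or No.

Exploring the product automaton P × Q from the start pair (A, s3), following both machines on each input symbol, reaches 4 state pairs: (A, s3), (D, s2), (B, s1), (C, s0).
P accepts in {A} and Q accepts in {s3}. In every reachable pair the two components are either both accepting — (A, s3) — or both non-accepting, so no string is accepted by exactly one of the machines: L(P) \ L(Q) and L(Q) \ L(P) are both empty.
Hence every string is accepted by P iff it is accepted by Q, and the two languages coincide.

Yes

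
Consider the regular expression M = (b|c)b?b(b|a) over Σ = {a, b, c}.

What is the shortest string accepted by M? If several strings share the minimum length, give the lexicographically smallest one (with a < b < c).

bba

By inspection of the expression, no string of length less than 3 matches, and bba is the lexicographically first match of length 3.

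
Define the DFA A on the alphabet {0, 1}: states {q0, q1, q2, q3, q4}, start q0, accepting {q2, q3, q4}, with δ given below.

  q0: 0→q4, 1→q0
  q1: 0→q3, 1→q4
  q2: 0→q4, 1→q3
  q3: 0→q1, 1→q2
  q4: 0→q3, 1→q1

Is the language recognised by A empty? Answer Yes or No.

No

The string 0 is accepted: the run q0 → q4 ends in the accepting state q4.
Since at least one string is accepted, L(A) is not empty.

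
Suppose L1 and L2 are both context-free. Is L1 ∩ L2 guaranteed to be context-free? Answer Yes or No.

No

{aⁿbⁿcᵐ : m,n≥0} and {aᵐbⁿcⁿ : m,n≥0} are both context-free, but their intersection {aⁿbⁿcⁿ : n≥0} is not (pumping lemma).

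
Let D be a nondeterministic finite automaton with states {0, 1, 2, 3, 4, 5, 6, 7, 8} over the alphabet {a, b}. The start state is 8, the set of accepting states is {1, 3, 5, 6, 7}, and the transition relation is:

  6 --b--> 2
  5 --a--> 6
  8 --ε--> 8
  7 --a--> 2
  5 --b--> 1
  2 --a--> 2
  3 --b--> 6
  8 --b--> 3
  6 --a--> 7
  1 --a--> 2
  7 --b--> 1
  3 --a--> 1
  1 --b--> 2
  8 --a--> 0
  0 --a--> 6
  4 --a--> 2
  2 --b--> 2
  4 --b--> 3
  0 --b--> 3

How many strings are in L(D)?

The useful subgraph on states {0, 1, 3, 6, 7, 8} is acyclic, so L(D) is finite; the longest accepting path visits 6 useful states, giving maximum string length 5.
Counting accepting paths from 8 by length: 1 of length 1, 4 of length 2, 4 of length 3, 3 of length 4, 1 of length 5. Total 13.

13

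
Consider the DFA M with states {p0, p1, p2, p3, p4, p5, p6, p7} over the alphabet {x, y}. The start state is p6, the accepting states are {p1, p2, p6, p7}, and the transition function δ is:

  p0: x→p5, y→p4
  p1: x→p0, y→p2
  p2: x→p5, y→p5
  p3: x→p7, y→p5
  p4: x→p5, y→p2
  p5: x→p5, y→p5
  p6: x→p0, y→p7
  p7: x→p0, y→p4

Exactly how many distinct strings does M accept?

The useful subgraph on states {p0, p2, p4, p6, p7} is acyclic, so L(M) is finite; the longest accepting path visits 5 useful states, giving maximum string length 4.
Counting accepting paths from p6 by length: 1 of length 0, 1 of length 1, 2 of length 3, 1 of length 4. Total 5.

5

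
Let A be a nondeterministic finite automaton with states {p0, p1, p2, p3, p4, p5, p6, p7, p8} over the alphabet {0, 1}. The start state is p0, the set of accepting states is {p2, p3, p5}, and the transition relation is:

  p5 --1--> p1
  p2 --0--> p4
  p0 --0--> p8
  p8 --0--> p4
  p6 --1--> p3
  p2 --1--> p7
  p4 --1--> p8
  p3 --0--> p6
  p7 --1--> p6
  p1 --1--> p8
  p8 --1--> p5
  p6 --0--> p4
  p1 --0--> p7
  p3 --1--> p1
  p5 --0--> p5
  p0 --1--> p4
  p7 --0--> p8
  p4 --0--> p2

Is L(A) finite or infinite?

State p8 is reachable from the start and can reach an accepting state, and it lies on the cycle p8 → p4 → p8.
Traversing that cycle any number of times yields accepted strings of unbounded length, so the language is infinite.

infinite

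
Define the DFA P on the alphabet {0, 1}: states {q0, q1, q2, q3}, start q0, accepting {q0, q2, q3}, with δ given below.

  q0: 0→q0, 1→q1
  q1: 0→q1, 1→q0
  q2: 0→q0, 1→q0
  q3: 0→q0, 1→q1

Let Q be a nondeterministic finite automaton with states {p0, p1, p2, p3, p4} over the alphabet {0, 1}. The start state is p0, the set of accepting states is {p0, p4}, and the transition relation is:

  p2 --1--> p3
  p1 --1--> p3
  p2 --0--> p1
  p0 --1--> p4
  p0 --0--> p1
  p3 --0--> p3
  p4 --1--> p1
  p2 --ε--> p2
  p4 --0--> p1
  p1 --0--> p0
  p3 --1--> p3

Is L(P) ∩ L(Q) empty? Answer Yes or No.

No

The empty string ε is accepted by both P and Q.
Hence L(P) ∩ L(Q) ≠ ∅.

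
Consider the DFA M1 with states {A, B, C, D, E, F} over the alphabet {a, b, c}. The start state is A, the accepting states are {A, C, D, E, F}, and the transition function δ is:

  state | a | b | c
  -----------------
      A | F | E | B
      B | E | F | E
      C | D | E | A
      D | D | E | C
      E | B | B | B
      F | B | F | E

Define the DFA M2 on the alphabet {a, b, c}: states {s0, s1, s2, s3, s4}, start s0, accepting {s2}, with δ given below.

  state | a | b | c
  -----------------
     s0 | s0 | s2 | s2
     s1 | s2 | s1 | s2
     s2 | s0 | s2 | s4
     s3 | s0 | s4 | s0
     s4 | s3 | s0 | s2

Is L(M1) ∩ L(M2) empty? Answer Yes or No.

The string b is accepted by both M1 and M2.
Hence L(M1) ∩ L(M2) ≠ ∅.

No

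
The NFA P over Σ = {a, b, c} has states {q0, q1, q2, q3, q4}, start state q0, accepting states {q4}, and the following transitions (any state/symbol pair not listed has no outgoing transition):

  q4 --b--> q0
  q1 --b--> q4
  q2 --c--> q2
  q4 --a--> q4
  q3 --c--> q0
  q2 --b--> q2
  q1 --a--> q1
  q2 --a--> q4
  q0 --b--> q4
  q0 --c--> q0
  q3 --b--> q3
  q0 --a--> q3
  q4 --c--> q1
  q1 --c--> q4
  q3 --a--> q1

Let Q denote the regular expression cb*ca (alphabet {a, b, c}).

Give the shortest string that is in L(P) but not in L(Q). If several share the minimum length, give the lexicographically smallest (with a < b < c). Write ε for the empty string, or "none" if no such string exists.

The string b is accepted by P but not by Q.
No shorter string lies in the difference, and b is the lexicographically first length-1 string in L(P) \ L(Q).

b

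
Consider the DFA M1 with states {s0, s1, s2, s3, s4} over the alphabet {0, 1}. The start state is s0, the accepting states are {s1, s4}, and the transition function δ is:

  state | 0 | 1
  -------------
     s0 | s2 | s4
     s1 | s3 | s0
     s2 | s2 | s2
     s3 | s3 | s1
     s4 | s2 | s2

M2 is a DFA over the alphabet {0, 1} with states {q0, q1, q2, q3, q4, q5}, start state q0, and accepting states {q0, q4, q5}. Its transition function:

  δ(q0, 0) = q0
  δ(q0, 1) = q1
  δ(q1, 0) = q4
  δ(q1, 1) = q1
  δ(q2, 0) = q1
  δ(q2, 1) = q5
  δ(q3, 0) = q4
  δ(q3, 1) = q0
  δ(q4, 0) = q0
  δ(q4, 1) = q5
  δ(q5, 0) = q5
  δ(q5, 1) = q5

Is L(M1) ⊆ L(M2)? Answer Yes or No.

The string 1 is in L(M1) but not in L(M2).
So L(M1) ⊄ L(M2).

No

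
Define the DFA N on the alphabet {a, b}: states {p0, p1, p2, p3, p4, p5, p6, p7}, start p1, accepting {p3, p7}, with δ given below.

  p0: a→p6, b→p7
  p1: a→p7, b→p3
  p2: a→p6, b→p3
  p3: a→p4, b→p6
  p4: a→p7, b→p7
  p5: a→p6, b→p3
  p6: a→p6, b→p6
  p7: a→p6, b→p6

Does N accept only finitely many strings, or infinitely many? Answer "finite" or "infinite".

finite

The useful states (reachable from p1 and able to reach an accepting state) are {p1, p3, p4, p7}.
Restricted to these states the transition graph has no cycle, so every accepting path has bounded length and L is finite.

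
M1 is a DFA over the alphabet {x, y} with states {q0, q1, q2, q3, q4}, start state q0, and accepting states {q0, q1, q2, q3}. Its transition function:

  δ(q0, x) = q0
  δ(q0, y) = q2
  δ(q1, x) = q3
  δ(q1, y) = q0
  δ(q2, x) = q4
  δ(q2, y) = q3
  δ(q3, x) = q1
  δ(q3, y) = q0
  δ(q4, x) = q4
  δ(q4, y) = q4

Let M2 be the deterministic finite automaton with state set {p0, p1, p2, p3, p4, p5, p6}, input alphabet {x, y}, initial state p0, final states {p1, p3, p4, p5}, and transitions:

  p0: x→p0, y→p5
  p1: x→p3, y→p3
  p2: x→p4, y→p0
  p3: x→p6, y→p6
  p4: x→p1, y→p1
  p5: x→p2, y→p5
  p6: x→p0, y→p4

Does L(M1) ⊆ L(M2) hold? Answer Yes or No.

No

The empty string ε is in L(M1) but not in L(M2).
So L(M1) ⊄ L(M2).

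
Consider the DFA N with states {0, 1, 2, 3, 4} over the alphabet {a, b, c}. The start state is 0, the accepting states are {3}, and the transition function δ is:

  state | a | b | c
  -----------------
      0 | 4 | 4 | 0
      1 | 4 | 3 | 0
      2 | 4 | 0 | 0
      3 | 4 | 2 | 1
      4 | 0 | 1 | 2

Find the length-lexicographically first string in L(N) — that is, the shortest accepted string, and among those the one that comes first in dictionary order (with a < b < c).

abb

A breadth-first search from 0 reaches an accepting state first via the path 0 → 4 → 1 → 3 on input abb.
No string of length < 3 is accepted (BFS exhausts all shorter strings without reaching an accepting state), and abb is the lexicographically least accepting string of length 3.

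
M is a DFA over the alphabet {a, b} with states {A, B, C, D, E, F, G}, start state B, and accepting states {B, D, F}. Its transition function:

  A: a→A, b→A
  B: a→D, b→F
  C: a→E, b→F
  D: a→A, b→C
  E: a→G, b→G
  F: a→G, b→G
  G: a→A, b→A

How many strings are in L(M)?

The useful subgraph on states {B, C, D, F} is acyclic, so L(M) is finite; the longest accepting path visits 4 useful states, giving maximum string length 3.
Counting accepting paths from B by length: 1 of length 0, 2 of length 1, 1 of length 3. Total 4.

4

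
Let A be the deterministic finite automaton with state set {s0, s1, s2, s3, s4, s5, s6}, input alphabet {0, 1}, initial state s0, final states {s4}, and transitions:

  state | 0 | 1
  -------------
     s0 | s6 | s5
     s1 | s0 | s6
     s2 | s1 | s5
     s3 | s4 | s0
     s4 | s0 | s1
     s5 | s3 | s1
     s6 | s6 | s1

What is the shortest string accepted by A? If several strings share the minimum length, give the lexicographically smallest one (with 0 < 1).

100

A breadth-first search from s0 reaches an accepting state first via the path s0 → s5 → s3 → s4 on input 100.
No string of length < 3 is accepted (BFS exhausts all shorter strings without reaching an accepting state), and 100 is the lexicographically least accepting string of length 3.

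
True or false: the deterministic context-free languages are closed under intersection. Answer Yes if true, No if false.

DCFLs are closed under complement (normalise the DPDA to read all of its input, then flip the verdict). If they were also closed under intersection, De Morgan would make them closed under union; but {aⁿbⁿ : n≥0} and {aⁿb²ⁿ : n≥0} are DCFLs (push the a's; pop one per b, respectively one per two b's) whose union no deterministic PDA accepts: a DPDA for it would have a single run on aⁿb²ⁿ, accepting after the prefix aⁿbⁿ and accepting again after n more b's; an ordinary PDA that simulates it on a's and b's and, at any moment when it is accepting, may switch to reading only a fresh letter c while feeding each c to the simulation as a b, would accept aⁱbʲcᵏ (k≥1) exactly when both aⁱbʲ and aⁱbʲ⁺ᵏ are in the language, i.e. its language intersected with the regular set a*b*c⁺ would be exactly {aⁿbⁿcⁿ : n≥1} — impossible, since context-free languages are closed under intersection with regular sets and {aⁿbⁿcⁿ} is not context-free.

No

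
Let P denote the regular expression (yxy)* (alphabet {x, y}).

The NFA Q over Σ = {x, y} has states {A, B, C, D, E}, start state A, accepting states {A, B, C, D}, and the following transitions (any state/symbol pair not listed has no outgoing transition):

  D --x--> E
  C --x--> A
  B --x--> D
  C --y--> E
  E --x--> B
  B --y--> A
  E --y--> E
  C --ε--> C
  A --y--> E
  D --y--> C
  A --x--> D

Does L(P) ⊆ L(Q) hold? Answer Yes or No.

Converting the expression P to a DFA (subset construction, then merging equivalent states) gives the minimal DFA with states {p0, p1, p2, p3}, start state p0, accepting states {p0} and transitions p0: x→p1, y→p2; p1: x→p1, y→p1; p2: x→p3, y→p1; p3: x→p1, y→p0.
Exploring the product automaton P × Q from the start pair (p0, A), following both machines on each input symbol, reaches 8 state pairs: (p0, A), (p1, D), (p2, E), (p1, E), (p1, C), (p3, B), (p1, B), (p1, A).
P accepts in {p0} and Q accepts in {A, B, C, D}. The reachable pairs whose P-component is accepting are (p0, A); in each of them the Q-component is accepting too, so the product for L(P) \ L(Q) (P-component accepting, Q-component rejecting) has no reachable accepting pair and the difference is empty.
Hence every string in L(P) is also in L(Q).

Yes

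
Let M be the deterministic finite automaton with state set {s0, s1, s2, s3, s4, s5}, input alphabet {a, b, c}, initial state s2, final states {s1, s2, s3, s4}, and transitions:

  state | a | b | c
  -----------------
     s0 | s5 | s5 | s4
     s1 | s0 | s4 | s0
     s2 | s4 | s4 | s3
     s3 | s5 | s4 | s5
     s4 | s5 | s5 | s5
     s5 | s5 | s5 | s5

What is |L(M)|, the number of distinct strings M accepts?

The useful subgraph on states {s2, s3, s4} is acyclic, so L(M) is finite; the longest accepting path visits 3 useful states, giving maximum string length 2.
Counting accepting paths from s2 by length: 1 of length 0, 3 of length 1, 1 of length 2. Total 5.

5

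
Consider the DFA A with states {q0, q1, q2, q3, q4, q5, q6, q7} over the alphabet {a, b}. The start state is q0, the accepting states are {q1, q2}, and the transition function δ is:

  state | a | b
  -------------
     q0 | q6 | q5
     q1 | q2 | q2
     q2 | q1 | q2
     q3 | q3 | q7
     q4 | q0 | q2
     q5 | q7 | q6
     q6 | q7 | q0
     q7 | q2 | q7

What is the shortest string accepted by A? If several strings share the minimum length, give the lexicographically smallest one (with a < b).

aaa

A breadth-first search from q0 reaches an accepting state first via the path q0 → q6 → q7 → q2 on input aaa.
No string of length < 3 is accepted (BFS exhausts all shorter strings without reaching an accepting state), and aaa is the lexicographically least accepting string of length 3.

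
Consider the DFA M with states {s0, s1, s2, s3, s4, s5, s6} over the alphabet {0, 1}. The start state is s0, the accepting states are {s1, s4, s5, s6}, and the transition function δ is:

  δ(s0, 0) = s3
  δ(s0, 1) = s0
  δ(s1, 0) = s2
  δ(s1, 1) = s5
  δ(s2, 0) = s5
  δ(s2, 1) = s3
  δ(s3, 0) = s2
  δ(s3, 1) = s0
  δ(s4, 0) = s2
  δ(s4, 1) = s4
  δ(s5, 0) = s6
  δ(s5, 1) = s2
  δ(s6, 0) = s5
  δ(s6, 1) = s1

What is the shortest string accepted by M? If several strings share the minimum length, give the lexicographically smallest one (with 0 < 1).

000

A breadth-first search from s0 reaches an accepting state first via the path s0 → s3 → s2 → s5 on input 000.
No string of length < 3 is accepted (BFS exhausts all shorter strings without reaching an accepting state), and 000 is the lexicographically least accepting string of length 3.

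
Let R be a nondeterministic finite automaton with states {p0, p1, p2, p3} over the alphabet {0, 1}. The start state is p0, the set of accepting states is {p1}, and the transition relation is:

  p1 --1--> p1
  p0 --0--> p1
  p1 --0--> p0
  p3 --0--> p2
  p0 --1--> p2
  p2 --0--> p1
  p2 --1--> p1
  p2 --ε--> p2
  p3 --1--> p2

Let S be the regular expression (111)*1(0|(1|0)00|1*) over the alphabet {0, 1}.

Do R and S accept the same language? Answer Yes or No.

No

The string 0 is accepted by R but rejected by S.
So L(R) ≠ L(S).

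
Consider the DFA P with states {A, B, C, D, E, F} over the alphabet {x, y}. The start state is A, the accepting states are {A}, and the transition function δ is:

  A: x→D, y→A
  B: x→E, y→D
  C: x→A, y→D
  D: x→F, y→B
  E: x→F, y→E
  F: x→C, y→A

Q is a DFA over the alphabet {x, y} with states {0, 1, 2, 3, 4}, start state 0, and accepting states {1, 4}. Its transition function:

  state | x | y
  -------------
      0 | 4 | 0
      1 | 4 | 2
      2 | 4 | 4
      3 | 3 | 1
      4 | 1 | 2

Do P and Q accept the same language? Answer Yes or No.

The empty string ε is accepted by P but rejected by Q.
So L(P) ≠ L(Q).

No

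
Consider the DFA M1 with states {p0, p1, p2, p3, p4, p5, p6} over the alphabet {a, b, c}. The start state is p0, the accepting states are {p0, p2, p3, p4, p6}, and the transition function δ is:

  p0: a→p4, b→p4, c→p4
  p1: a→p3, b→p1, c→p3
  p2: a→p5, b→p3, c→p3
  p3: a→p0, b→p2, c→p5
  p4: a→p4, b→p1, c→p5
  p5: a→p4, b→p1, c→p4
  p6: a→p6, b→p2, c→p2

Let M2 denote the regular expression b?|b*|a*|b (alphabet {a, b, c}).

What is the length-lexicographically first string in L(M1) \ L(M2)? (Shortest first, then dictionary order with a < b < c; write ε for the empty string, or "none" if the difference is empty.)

The string c is accepted by M1 but not by M2.
No shorter string lies in the difference, and c is the lexicographically first length-1 string in L(M1) \ L(M2).

c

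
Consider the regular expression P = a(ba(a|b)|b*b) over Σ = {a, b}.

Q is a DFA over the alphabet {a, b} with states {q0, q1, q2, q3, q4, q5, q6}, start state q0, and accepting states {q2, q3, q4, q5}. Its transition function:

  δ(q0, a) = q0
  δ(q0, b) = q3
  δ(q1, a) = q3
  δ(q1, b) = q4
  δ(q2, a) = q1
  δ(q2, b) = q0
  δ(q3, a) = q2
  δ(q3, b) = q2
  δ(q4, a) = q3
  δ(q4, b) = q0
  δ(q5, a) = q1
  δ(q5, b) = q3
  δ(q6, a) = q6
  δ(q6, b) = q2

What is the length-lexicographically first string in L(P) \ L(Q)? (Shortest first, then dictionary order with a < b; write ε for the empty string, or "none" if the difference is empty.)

The string abaa is accepted by P but not by Q.
No shorter string lies in the difference, and abaa is the lexicographically first length-4 string in L(P) \ L(Q).

abaa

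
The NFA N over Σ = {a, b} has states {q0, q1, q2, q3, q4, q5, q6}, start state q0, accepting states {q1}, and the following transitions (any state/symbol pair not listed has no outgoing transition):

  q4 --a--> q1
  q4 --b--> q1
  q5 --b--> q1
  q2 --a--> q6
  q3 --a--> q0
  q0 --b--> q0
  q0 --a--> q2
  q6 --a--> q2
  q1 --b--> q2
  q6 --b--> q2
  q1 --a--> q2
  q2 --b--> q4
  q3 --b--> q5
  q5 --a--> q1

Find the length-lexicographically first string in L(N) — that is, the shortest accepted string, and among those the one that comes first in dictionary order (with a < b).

aba

A breadth-first search from q0 reaches an accepting state first via the path q0 → q2 → q4 → q1 on input aba.
No string of length < 3 is accepted (BFS exhausts all shorter strings without reaching an accepting state), and aba is the lexicographically least accepting string of length 3.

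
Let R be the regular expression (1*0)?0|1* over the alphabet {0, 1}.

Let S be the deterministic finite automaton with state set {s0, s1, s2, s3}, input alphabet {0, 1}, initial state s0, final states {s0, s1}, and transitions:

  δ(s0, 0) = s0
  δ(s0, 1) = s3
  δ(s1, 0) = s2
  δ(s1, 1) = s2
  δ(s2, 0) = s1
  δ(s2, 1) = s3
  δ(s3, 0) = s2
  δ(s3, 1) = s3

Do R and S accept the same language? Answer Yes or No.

No

The string 1 is accepted by R but rejected by S.
So L(R) ≠ L(S).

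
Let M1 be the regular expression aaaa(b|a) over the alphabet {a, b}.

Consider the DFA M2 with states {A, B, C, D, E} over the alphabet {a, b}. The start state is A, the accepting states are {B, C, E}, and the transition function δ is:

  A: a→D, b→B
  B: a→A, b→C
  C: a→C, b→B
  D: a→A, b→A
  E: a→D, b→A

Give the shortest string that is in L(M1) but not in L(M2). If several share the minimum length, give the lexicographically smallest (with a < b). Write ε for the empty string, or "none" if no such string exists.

aaaaa

The string aaaaa is accepted by M1 but not by M2.
No shorter string lies in the difference, and aaaaa is the lexicographically first length-5 string in L(M1) \ L(M2).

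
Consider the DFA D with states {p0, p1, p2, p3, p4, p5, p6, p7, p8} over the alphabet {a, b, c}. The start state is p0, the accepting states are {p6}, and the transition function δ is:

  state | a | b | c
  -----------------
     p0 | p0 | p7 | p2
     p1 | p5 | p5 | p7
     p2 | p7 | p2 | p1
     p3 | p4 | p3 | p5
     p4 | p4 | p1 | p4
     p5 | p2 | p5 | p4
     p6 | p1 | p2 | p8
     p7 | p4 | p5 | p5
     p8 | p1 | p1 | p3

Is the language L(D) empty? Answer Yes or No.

The states reachable from the start state are {p0, p1, p2, p4, p5, p7}.
None of the accepting states {p6} is reachable, so no string is accepted and L(D) = ∅.

Yes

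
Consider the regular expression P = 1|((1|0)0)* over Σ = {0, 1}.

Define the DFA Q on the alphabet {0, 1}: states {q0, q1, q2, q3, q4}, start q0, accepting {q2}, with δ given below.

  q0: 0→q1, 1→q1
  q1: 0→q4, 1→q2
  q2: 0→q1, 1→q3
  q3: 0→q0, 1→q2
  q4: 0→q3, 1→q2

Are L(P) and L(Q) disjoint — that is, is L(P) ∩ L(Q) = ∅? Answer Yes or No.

Yes

Converting the expression P to a DFA (subset construction, then merging equivalent states) gives the minimal DFA with states {p0, p1, p2, p3, p4}, start state p0, accepting states {p0, p2, p3} and transitions p0: 0→p1, 1→p2; p1: 0→p3, 1→p4; p2: 0→p3, 1→p4; p3: 0→p1, 1→p1; p4: 0→p4, 1→p4.
Exploring the product automaton P × Q from the start pair (p0, q0), following both machines on each input symbol, reaches 16 state pairs: (p0, q0), (p1, q1), (p2, q1), (p3, q4), (p4, q2), (p1, q3), (p1, q2), (p4, q1), (p4, q3), (p3, q0), (p3, q1), (p4, q4), (p4, q0), (p1, q4), (p3, q3), (p1, q0).
P accepts in {p0, p2, p3} and Q accepts in {q2}; no reachable pair has both components accepting, so no string drives both machines to acceptance simultaneously and L(P) ∩ L(Q) = ∅.
So no string is accepted by both, and the intersection is empty.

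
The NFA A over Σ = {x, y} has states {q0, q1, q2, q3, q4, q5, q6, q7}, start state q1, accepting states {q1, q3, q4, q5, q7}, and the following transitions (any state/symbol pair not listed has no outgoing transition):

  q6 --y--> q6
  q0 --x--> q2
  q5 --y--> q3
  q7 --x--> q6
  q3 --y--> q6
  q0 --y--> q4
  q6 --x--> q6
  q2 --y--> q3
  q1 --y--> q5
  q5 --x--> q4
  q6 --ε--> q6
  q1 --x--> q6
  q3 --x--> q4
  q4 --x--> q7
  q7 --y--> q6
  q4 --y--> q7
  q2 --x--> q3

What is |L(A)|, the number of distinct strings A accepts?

The useful subgraph on states {q1, q3, q4, q5, q7} is acyclic, so L(A) is finite; the longest accepting path visits 5 useful states, giving maximum string length 4.
Counting accepting paths from q1 by length: 1 of length 0, 1 of length 1, 2 of length 2, 3 of length 3, 2 of length 4. Total 9.

9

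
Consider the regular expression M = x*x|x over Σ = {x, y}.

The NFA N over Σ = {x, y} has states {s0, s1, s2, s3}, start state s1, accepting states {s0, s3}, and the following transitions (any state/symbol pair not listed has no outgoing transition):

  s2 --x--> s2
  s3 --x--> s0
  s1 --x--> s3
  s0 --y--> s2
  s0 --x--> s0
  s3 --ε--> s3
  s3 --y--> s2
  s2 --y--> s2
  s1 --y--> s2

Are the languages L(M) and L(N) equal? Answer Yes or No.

Yes

Converting the expression M to a DFA (subset construction, then merging equivalent states) gives the minimal DFA with states {m0, m1, m2}, start state m0, accepting states {m1} and transitions m0: x→m1, y→m2; m1: x→m1, y→m2; m2: x→m2, y→m2.
Exploring the product automaton M × N from the start pair (m0, s1), following both machines on each input symbol, reaches 4 state pairs: (m0, s1), (m1, s3), (m2, s2), (m1, s0).
M accepts in {m1} and N accepts in {s0, s3}. In every reachable pair the two components are either both accepting — (m1, s3), (m1, s0) — or both non-accepting, so no string is accepted by exactly one of the machines: L(M) \ L(N) and L(N) \ L(M) are both empty.
Hence every string is accepted by M iff it is accepted by N, and the two languages coincide.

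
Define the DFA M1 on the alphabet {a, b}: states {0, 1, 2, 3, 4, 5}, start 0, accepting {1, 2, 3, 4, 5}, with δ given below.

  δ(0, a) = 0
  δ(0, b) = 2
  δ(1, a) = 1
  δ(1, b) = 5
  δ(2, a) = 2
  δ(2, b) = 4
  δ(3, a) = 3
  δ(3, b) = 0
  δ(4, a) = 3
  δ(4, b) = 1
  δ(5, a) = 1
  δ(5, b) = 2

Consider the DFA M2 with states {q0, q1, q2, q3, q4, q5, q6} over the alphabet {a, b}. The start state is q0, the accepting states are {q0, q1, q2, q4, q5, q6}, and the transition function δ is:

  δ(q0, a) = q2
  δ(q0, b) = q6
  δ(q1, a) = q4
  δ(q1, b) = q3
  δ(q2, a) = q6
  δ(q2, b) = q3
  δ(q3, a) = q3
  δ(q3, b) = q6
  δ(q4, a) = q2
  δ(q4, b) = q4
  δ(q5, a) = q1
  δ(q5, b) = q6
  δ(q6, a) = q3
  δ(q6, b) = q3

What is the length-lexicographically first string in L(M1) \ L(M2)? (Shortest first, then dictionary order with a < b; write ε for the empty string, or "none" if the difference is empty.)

The string ab is accepted by M1 but not by M2.
No shorter string lies in the difference, and ab is the lexicographically first length-2 string in L(M1) \ L(M2).

ab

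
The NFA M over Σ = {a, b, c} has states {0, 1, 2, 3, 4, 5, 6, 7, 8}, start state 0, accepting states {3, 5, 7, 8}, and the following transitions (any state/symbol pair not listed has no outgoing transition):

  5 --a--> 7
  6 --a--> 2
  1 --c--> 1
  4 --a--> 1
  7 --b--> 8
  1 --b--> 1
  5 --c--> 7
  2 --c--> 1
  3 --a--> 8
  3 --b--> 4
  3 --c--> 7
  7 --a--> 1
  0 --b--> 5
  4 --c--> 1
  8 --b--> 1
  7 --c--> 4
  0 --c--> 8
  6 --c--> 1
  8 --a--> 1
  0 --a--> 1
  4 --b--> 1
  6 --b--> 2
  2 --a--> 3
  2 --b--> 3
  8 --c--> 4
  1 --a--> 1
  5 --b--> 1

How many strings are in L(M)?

6

The useful subgraph on states {0, 5, 7, 8} is acyclic, so L(M) is finite; the longest accepting path visits 4 useful states, giving maximum string length 3.
Counting accepting paths from 0 by length: 2 of length 1, 2 of length 2, 2 of length 3. Total 6.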